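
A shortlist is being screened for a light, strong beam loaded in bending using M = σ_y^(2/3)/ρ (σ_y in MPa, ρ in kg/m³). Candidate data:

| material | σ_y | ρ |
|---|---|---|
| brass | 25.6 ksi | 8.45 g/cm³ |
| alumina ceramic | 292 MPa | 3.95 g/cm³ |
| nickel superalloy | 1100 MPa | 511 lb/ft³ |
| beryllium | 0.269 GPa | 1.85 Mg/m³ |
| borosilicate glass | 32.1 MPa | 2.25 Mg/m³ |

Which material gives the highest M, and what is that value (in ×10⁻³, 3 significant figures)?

beryllium, M = 22.5×10⁻³

In SI units:
  brass: σ_y = 176.5 MPa, ρ = 8450 kg/m³
  alumina ceramic: σ_y = 292.0 MPa, ρ = 3950 kg/m³
  nickel superalloy: σ_y = 1100 MPa, ρ = 8185 kg/m³
  beryllium: σ_y = 269.0 MPa, ρ = 1850 kg/m³
  borosilicate glass: σ_y = 32.10 MPa, ρ = 2250 kg/m³
  beryllium: M = 22.5×10⁻³
  nickel superalloy: M = 13.0×10⁻³
  alumina ceramic: M = 11.1×10⁻³
  borosilicate glass: M = 4.49×10⁻³
  brass: M = 3.72×10⁻³
Beryllium has the largest M.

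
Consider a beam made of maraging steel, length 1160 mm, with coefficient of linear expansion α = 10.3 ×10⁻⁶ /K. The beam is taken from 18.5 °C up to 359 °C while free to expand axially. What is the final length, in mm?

ΔT = 359 − 18.5 = 340.5 K.
ΔL = α·L₀·ΔT = 10.3×10⁻⁶ × 1160 mm × 340.5 K = 4.07 mm.
L = L₀ + ΔL = 1160 + 4.07 = 1164.1 mm.

1164.1 mm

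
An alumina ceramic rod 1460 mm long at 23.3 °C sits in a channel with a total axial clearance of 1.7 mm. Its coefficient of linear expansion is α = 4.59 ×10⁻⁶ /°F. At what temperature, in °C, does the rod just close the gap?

α = 4.59×10⁻⁶/°F × 9/5 = 8.26×10⁻⁶/K.
α·L₀·ΔT = 1.7 mm ⇒ ΔT = 1.7 / (8.26×10⁻⁶ × 1460.0) = 140.9 K.
T = 23.3 + 140.9 = 164.2 °C.

164 °C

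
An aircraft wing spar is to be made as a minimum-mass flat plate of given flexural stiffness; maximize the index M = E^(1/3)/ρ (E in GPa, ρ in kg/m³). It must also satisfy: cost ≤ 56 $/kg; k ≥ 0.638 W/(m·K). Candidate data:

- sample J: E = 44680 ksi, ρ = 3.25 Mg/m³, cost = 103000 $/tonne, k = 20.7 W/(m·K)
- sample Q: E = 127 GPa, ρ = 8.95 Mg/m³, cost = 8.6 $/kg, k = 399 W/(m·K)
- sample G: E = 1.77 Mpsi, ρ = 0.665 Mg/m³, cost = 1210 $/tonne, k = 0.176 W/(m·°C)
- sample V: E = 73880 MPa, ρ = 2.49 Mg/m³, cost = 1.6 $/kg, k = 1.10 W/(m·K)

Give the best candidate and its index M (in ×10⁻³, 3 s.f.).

Screen on constraints: cost ≤ 56 $/kg; k ≥ 0.638 W/(m·K). Survivors: sample Q, sample V.
Convert each candidate to consistent units, then evaluate M:
  sample Q: E = 127.0 GPa, ρ = 8950 kg/m³
  sample V: E = 73.88 GPa, ρ = 2490 kg/m³
  sample V: M = 1.69×10⁻³
  sample Q: M = 0.562×10⁻³
Highest index: sample V.

sample V, M = 1.69×10⁻³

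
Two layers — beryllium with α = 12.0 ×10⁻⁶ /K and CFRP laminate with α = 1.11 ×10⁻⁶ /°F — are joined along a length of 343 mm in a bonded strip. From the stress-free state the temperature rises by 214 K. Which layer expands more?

CFRP laminate: α = 1.11×10⁻⁶/°F × 9/5 = 2.00×10⁻⁶/K.
α(beryllium) = 12.0×10⁻⁶/K vs α(CFRP laminate) = 2.00×10⁻⁶/K.
Higher α expands more for the same ΔT: beryllium.

beryllium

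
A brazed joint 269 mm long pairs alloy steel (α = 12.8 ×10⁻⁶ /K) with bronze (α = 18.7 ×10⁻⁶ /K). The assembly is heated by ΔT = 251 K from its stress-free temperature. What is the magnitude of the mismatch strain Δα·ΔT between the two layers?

Δα = |12.8 − 18.7|×10⁻⁶/K = 5.90×10⁻⁶/K.
Mismatch strain = Δα·ΔT = 5.90×10⁻⁶ × 251.0 = 1.48×10⁻³.

1.48×10⁻³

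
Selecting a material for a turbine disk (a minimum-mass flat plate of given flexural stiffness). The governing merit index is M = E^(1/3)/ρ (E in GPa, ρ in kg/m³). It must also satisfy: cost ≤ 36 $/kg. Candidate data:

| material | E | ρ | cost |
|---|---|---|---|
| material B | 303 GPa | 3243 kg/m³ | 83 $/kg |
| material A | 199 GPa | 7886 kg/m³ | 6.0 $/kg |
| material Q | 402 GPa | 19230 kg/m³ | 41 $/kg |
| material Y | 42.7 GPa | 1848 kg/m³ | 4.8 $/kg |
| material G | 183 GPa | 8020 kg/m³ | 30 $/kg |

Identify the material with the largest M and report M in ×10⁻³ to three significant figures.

material Y, M = 1.89×10⁻³

Screen on constraints: cost ≤ 36 $/kg. Survivors: material A, material Y, material G.
Evaluate M for each candidate:
  material Y: M = 1.89×10⁻³
  material A: M = 0.740×10⁻³
  material G: M = 0.708×10⁻³
Material Y ranks first.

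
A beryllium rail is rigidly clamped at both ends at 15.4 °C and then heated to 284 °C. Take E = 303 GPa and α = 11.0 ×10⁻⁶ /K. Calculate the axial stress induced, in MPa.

895 MPa

ΔT = 268.6 K. Constrained thermal stress σ = E·α·ΔT = 303.0×10³ MPa × 11.0×10⁻⁶ × 268.6 = 895 MPa (compressive).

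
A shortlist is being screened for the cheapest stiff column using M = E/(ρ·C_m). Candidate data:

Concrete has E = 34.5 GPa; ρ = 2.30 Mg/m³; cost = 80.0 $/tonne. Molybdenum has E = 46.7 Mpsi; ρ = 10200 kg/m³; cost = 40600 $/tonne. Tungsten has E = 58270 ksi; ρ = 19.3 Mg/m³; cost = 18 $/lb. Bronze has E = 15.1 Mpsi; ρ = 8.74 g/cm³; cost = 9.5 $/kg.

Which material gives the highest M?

Putting every candidate on a common basis:
  concrete: E = 34.50 GPa, ρ = 2300 kg/m³, cost = 0.08000 $/kg
  molybdenum: E = 322.0 GPa, ρ = 10200 kg/m³, cost = 40.60 $/kg
  tungsten: E = 401.8 GPa, ρ = 19300 kg/m³, cost = 39.68 $/kg
  bronze: E = 104.1 GPa, ρ = 8740 kg/m³, cost = 9.500 $/kg
  concrete: M = 188 MN·m per $
  bronze: M = 1.25 MN·m per $
  molybdenum: M = 0.778 MN·m per $
  tungsten: M = 0.525 MN·m per $
Concrete has the largest M.

concrete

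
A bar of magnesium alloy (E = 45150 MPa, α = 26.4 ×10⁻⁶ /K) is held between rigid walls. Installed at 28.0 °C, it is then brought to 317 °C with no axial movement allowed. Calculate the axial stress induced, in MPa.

E = 45150 MPa = 45.15 GPa.
ΔT = 289.0 K. Constrained thermal stress σ = E·α·ΔT = 45.15×10³ MPa × 26.4×10⁻⁶ × 289.0 = 344 MPa (compressive).

344 MPa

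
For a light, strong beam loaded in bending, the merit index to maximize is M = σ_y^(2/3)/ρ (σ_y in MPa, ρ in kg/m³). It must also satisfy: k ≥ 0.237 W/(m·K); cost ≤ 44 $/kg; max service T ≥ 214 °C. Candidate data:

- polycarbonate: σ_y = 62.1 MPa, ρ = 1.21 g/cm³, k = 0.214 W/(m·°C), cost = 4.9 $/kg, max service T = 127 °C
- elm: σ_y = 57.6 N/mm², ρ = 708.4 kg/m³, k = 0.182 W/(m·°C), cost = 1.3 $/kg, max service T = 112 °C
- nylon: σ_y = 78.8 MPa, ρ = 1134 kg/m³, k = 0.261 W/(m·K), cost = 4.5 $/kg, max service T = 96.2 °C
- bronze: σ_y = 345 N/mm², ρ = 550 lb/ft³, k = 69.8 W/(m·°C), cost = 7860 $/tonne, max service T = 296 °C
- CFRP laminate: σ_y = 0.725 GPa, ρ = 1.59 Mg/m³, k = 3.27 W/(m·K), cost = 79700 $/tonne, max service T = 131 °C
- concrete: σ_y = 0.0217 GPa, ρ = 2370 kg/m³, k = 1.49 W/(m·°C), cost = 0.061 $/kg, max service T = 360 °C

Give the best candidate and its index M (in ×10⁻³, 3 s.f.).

bronze, M = 5.58×10⁻³

Screen on constraints: k ≥ 0.237 W/(m·K); cost ≤ 44 $/kg; max service T ≥ 214 °C. Survivors: bronze, concrete.
In SI units:
  bronze: σ_y = 345.0 MPa, ρ = 8810 kg/m³
  concrete: σ_y = 21.70 MPa, ρ = 2370 kg/m³
  bronze: M = 5.58×10⁻³
  concrete: M = 3.28×10⁻³
Highest index: bronze.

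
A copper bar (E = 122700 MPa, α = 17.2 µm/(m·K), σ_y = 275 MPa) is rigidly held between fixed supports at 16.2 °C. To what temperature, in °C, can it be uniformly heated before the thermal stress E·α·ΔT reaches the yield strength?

147 °C

E = 122700 MPa = 122.7 GPa.
E·α·ΔT = 275.0 MPa ⇒ ΔT = 275.0 / (122.7×10³ × 17.2×10⁻⁶) = 130.3 K.
T = 16.2 + 130.3 = 146.5 °C.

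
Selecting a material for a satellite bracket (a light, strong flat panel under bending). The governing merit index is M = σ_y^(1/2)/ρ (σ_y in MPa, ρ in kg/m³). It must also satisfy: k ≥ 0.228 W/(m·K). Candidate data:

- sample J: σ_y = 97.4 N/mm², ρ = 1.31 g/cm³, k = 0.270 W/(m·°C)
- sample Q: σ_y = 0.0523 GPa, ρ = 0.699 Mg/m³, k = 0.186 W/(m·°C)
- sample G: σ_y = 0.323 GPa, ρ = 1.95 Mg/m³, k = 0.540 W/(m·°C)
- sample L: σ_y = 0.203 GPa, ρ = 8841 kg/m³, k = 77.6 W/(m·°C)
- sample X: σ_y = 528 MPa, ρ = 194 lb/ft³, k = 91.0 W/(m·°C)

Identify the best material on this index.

sample G

Screen on constraints: k ≥ 0.228 W/(m·K). Survivors: sample J, sample G, sample L, sample X.
After converting to SI:
  sample J: σ_y = 97.40 MPa, ρ = 1310 kg/m³
  sample G: σ_y = 323.0 MPa, ρ = 1950 kg/m³
  sample L: σ_y = 203.0 MPa, ρ = 8841 kg/m³
  sample X: σ_y = 528.0 MPa, ρ = 3108 kg/m³
  sample G: M = 9.22×10⁻³
  sample J: M = 7.53×10⁻³
  sample X: M = 7.39×10⁻³
  sample L: M = 1.61×10⁻³
Sample G has the largest M.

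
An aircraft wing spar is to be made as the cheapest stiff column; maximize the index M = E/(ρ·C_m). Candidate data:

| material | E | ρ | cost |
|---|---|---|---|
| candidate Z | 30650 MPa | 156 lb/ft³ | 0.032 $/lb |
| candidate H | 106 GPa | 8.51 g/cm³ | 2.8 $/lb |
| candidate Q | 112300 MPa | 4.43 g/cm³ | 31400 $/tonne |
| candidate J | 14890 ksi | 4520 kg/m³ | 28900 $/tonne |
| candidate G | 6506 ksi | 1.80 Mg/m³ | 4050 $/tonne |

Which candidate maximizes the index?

candidate Z

In SI units:
  candidate Z: E = 30.65 GPa, ρ = 2499 kg/m³, cost = 0.07055 $/kg
  candidate H: E = 106.0 GPa, ρ = 8510 kg/m³, cost = 6.173 $/kg
  candidate Q: E = 112.3 GPa, ρ = 4430 kg/m³, cost = 31.40 $/kg
  candidate J: E = 102.7 GPa, ρ = 4520 kg/m³, cost = 28.90 $/kg
  candidate G: E = 44.86 GPa, ρ = 1800 kg/m³, cost = 4.050 $/kg
  candidate Z: M = 174 MN·m per $
  candidate G: M = 6.15 MN·m per $
  candidate H: M = 2.02 MN·m per $
  candidate Q: M = 0.807 MN·m per $
  candidate J: M = 0.786 MN·m per $
Candidate Z ranks first.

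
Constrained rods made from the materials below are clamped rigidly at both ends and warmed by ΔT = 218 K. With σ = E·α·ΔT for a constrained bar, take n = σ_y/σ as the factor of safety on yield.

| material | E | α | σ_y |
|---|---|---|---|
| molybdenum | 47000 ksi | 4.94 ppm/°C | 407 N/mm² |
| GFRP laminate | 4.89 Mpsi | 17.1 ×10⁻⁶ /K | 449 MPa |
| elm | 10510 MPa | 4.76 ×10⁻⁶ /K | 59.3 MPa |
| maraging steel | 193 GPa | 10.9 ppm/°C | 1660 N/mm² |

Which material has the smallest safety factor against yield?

Converting E to GPa, α to ×10⁻⁶/K, σ_y to MPa, then σ and n for each:
  molybdenum: E = 324.1, α = 4.94, σ_y = 407.0 → σ = 349 MPa, n = 1.17
  GFRP laminate: E = 33.72, α = 17.1, σ_y = 449.0 → σ = 126 MPa, n = 3.57
  elm: E = 10.51, α = 4.76, σ_y = 59.30 → σ = 10.9 MPa, n = 5.44
  maraging steel: E = 193.0, α = 10.9, σ_y = 1660 → σ = 459 MPa, n = 3.62
The minimum is molybdenum at n = 1.17.

molybdenum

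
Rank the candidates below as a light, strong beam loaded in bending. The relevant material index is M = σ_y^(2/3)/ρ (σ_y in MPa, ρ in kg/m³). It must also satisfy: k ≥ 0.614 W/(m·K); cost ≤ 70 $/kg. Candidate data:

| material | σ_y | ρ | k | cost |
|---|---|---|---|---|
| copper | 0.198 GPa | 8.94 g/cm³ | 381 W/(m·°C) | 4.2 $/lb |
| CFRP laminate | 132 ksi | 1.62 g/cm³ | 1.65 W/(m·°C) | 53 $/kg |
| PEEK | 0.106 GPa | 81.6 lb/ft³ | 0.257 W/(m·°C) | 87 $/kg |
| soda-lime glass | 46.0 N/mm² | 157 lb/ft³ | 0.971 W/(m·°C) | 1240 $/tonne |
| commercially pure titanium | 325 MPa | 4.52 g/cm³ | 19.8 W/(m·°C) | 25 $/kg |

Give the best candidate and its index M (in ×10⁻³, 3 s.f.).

CFRP laminate, M = 58.0×10⁻³

Screen on constraints: k ≥ 0.614 W/(m·K); cost ≤ 70 $/kg. Survivors: copper, CFRP laminate, soda-lime glass, commercially pure titanium.
Normalizing units and computing the index:
  copper: σ_y = 198.0 MPa, ρ = 8940 kg/m³
  CFRP laminate: σ_y = 910.1 MPa, ρ = 1620 kg/m³
  soda-lime glass: σ_y = 46.00 MPa, ρ = 2515 kg/m³
  commercially pure titanium: σ_y = 325.0 MPa, ρ = 4520 kg/m³
  CFRP laminate: M = 58.0×10⁻³
  commercially pure titanium: M = 10.5×10⁻³
  soda-lime glass: M = 5.10×10⁻³
  copper: M = 3.80×10⁻³
CFRP laminate has the largest M.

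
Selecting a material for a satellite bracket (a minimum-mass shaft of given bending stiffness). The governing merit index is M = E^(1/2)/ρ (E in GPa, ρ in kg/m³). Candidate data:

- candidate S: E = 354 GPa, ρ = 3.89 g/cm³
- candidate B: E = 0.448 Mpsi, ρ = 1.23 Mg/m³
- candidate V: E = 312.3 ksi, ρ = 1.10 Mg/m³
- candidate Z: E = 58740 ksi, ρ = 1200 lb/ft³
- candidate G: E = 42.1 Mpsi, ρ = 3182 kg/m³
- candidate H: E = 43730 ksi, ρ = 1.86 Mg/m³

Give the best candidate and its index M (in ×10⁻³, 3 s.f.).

Putting every candidate on a common basis:
  candidate S: E = 354.0 GPa, ρ = 3890 kg/m³
  candidate B: E = 3.089 GPa, ρ = 1230 kg/m³
  candidate V: E = 2.153 GPa, ρ = 1100 kg/m³
  candidate Z: E = 405.0 GPa, ρ = 19220 kg/m³
  candidate G: E = 290.3 GPa, ρ = 3182 kg/m³
  candidate H: E = 301.5 GPa, ρ = 1860 kg/m³
  candidate H: M = 9.34×10⁻³
  candidate G: M = 5.35×10⁻³
  candidate S: M = 4.84×10⁻³
  candidate B: M = 1.43×10⁻³
  candidate V: M = 1.33×10⁻³
  candidate Z: M = 1.05×10⁻³
The maximum is for candidate H.

candidate H, M = 9.34×10⁻³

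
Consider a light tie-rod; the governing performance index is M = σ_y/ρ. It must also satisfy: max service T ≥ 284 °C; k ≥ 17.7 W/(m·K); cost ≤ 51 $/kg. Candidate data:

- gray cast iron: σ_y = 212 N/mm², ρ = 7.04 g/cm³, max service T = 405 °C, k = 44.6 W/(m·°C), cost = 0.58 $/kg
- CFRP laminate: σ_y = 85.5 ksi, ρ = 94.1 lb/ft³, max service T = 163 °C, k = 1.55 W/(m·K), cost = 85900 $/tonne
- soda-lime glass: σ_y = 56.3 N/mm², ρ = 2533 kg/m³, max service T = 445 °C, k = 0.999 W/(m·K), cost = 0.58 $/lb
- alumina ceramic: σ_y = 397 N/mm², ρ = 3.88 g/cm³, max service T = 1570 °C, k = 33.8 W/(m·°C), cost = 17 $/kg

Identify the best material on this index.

alumina ceramic

Screen on constraints: max service T ≥ 284 °C; k ≥ 17.7 W/(m·K); cost ≤ 51 $/kg. Survivors: gray cast iron, alumina ceramic.
Convert each candidate to consistent units, then evaluate M:
  gray cast iron: σ_y = 212.0 MPa, ρ = 7040 kg/m³
  alumina ceramic: σ_y = 397.0 MPa, ρ = 3880 kg/m³
  alumina ceramic: M = 102 kN·m/kg
  gray cast iron: M = 30.1 kN·m/kg
Highest index: alumina ceramic.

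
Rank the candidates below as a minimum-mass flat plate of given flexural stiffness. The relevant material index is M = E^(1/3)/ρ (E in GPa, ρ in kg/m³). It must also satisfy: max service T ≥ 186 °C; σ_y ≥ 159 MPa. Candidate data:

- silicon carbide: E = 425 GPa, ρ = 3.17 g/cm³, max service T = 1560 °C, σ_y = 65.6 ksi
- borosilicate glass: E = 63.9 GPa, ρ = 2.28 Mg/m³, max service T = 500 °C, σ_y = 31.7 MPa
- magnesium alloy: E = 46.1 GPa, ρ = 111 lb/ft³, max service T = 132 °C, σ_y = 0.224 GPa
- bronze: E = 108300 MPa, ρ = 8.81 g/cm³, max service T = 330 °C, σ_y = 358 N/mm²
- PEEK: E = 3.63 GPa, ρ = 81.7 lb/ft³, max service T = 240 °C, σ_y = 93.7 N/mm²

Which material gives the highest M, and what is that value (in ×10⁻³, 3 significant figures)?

Screen on constraints: max service T ≥ 186 °C; σ_y ≥ 159 MPa. Survivors: silicon carbide, bronze.
In SI units:
  silicon carbide: E = 425.0 GPa, ρ = 3170 kg/m³
  bronze: E = 108.3 GPa, ρ = 8810 kg/m³
  silicon carbide: M = 2.37×10⁻³
  bronze: M = 0.541×10⁻³
Silicon carbide has the largest M.

silicon carbide, M = 2.37×10⁻³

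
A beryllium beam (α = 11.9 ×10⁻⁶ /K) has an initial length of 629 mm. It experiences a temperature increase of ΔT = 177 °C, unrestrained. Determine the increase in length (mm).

ΔL = α·L₀·ΔT = 11.9×10⁻⁶ × 629 mm × 177.0 K = 1.32 mm.

1.32 mm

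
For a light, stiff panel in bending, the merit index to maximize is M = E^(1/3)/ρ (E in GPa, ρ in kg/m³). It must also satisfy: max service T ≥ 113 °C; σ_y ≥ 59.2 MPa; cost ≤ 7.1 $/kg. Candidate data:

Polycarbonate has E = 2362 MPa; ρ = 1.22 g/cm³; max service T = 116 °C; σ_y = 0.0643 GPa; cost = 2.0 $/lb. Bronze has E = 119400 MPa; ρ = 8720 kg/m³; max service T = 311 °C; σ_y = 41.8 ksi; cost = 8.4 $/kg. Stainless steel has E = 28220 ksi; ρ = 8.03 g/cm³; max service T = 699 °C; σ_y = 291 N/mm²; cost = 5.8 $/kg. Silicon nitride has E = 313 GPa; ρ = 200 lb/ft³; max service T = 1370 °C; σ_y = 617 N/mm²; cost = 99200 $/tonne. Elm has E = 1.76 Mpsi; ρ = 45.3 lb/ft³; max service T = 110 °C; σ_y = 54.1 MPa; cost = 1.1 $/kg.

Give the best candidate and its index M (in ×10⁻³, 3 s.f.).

polycarbonate, M = 1.09×10⁻³

Screen on constraints: max service T ≥ 113 °C; σ_y ≥ 59.2 MPa; cost ≤ 7.1 $/kg. Survivors: polycarbonate, stainless steel.
Normalizing units and computing the index:
  polycarbonate: E = 2.362 GPa, ρ = 1220 kg/m³
  stainless steel: E = 194.6 GPa, ρ = 8030 kg/m³
  polycarbonate: M = 1.09×10⁻³
  stainless steel: M = 0.722×10⁻³
Polycarbonate has the largest M.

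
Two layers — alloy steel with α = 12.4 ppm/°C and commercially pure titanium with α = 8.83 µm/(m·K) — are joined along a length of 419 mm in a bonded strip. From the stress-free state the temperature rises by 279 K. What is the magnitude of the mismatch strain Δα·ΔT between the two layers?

Δα = |12.4 − 8.83|×10⁻⁶/K = 3.57×10⁻⁶/K.
Mismatch strain = Δα·ΔT = 3.57×10⁻⁶ × 279.0 = 9.96×10⁻⁴.

9.96×10⁻⁴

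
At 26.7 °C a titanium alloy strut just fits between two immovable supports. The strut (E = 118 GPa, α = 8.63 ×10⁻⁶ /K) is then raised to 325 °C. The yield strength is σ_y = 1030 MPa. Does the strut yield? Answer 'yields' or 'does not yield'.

does not yield

ΔT = 298.3 K. Constrained thermal stress σ = E·α·ΔT = 118.0×10³ MPa × 8.63×10⁻⁶ × 298.3 = 304 MPa (compressive).
Compare to σ_y = 1030 MPa: σ < σ_y, so it does not yield.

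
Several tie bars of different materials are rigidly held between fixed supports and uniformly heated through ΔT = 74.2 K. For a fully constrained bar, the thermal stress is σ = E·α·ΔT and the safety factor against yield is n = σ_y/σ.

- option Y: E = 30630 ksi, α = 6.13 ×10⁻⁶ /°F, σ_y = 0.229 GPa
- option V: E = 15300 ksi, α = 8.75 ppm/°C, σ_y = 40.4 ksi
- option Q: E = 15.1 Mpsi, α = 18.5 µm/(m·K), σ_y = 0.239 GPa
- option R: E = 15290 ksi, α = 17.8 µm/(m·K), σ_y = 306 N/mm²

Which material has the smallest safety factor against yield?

Per material, after unit conversion:
  option Y: E = 211.2, α = 11.0, σ_y = 229.0 → σ = 173 MPa, n = 1.32
  option V: E = 105.5, α = 8.75, σ_y = 278.5 → σ = 68.5 MPa, n = 4.07
  option Q: E = 104.1, α = 18.5, σ_y = 239.0 → σ = 143 MPa, n = 1.67
  option R: E = 105.4, α = 17.8, σ_y = 306.0 → σ = 139 MPa, n = 2.20
Smallest n: option Y with n = 1.32.

option Y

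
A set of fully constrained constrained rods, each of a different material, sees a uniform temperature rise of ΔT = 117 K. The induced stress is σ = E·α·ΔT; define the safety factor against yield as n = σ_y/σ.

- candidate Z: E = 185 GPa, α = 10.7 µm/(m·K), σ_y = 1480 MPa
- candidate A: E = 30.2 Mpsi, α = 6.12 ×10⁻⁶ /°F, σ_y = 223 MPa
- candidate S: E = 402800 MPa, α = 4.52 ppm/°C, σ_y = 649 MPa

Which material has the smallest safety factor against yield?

Converting E to GPa, α to ×10⁻⁶/K, σ_y to MPa, then σ and n for each:
  candidate Z: E = 185.0, α = 10.7, σ_y = 1480 → σ = 232 MPa, n = 6.39
  candidate A: E = 208.2, α = 11.0, σ_y = 223.0 → σ = 268 MPa, n = 0.831
  candidate S: E = 402.8, α = 4.52, σ_y = 649.0 → σ = 213 MPa, n = 3.05
Candidate A has the lowest safety factor, n = 0.831.

candidate A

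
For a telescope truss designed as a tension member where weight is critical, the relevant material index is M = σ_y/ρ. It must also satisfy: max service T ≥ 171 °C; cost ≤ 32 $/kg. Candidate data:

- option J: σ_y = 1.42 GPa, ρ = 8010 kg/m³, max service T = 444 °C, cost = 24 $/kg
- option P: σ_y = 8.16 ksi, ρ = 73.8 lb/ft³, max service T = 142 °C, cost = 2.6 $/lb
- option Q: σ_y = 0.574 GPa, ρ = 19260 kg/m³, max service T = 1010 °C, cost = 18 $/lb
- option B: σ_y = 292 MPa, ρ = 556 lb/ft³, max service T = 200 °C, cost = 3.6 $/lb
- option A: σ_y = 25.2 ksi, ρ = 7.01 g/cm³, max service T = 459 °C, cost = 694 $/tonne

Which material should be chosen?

option J

Screen on constraints: max service T ≥ 171 °C; cost ≤ 32 $/kg. Survivors: option J, option B, option A.
After converting to SI:
  option J: σ_y = 1420 MPa, ρ = 8010 kg/m³
  option B: σ_y = 292.0 MPa, ρ = 8906 kg/m³
  option A: σ_y = 173.7 MPa, ρ = 7010 kg/m³
  option J: M = 177 kN·m/kg
  option B: M = 32.8 kN·m/kg
  option A: M = 24.8 kN·m/kg
The maximum is for option J.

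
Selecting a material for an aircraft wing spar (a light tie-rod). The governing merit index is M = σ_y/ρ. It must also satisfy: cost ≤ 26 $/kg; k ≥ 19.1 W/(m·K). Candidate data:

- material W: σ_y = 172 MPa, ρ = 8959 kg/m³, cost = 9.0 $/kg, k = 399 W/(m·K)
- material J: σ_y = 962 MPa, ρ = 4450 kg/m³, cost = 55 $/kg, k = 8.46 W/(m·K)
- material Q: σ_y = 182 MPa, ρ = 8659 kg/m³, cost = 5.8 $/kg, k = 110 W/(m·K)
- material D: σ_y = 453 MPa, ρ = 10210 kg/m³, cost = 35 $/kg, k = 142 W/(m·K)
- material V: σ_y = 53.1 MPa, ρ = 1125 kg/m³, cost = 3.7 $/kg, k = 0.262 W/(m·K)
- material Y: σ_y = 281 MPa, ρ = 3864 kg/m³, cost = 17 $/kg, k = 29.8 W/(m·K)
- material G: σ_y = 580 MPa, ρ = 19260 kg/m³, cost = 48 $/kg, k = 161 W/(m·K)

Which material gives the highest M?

Screen on constraints: cost ≤ 26 $/kg; k ≥ 19.1 W/(m·K). Survivors: material W, material Q, material Y.
Per-candidate index values:
  material Y: M = 72.7 kN·m/kg
  material Q: M = 21.0 kN·m/kg
  material W: M = 19.2 kN·m/kg
Highest index: material Y.

material Y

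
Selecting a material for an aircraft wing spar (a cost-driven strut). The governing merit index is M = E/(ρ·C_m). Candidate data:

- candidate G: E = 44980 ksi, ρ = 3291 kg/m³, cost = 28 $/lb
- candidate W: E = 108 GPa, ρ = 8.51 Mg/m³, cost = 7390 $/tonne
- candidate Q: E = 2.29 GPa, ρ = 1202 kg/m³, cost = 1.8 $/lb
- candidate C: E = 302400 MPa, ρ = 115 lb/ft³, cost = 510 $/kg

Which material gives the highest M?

candidate W

After converting to SI:
  candidate G: E = 310.1 GPa, ρ = 3291 kg/m³, cost = 61.73 $/kg
  candidate W: E = 108.0 GPa, ρ = 8510 kg/m³, cost = 7.390 $/kg
  candidate Q: E = 2.290 GPa, ρ = 1202 kg/m³, cost = 3.968 $/kg
  candidate C: E = 302.4 GPa, ρ = 1842 kg/m³, cost = 510.0 $/kg
  candidate W: M = 1.72 MN·m per $
  candidate G: M = 1.53 MN·m per $
  candidate Q: M = 0.480 MN·m per $
  candidate C: M = 0.322 MN·m per $
The maximum is for candidate W.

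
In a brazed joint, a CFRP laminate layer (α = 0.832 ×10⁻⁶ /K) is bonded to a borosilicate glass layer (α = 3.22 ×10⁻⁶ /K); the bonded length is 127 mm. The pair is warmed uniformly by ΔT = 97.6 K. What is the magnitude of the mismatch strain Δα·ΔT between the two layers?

2.33×10⁻⁴

Δα = |0.832 − 3.22|×10⁻⁶/K = 2.39×10⁻⁶/K.
Mismatch strain = Δα·ΔT = 2.39×10⁻⁶ × 97.6 = 2.33×10⁻⁴.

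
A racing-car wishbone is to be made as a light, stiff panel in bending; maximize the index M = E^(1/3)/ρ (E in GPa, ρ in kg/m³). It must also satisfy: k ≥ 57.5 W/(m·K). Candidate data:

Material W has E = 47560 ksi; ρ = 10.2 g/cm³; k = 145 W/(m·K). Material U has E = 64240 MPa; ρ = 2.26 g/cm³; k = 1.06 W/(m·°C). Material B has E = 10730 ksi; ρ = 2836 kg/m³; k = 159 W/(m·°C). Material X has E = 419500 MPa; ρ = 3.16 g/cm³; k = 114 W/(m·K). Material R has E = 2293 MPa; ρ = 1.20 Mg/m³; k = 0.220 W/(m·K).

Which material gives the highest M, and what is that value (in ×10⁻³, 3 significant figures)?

material X, M = 2.37×10⁻³

Screen on constraints: k ≥ 57.5 W/(m·K). Survivors: material W, material B, material X.
Normalizing units and computing the index:
  material W: E = 327.9 GPa, ρ = 10200 kg/m³
  material B: E = 73.98 GPa, ρ = 2836 kg/m³
  material X: E = 419.5 GPa, ρ = 3160 kg/m³
  material X: M = 2.37×10⁻³
  material B: M = 1.48×10⁻³
  material W: M = 0.676×10⁻³
Material X ranks first.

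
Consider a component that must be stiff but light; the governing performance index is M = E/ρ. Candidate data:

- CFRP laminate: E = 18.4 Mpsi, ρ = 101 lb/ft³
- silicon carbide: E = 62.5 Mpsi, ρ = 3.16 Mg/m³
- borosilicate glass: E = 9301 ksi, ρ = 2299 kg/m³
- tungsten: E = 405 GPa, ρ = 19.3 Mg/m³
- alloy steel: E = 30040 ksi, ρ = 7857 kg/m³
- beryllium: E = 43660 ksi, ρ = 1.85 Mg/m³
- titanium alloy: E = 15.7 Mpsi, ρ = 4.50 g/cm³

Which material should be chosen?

In SI units:
  CFRP laminate: E = 126.9 GPa, ρ = 1618 kg/m³
  silicon carbide: E = 430.9 GPa, ρ = 3160 kg/m³
  borosilicate glass: E = 64.13 GPa, ρ = 2299 kg/m³
  tungsten: E = 405.0 GPa, ρ = 19300 kg/m³
  alloy steel: E = 207.1 GPa, ρ = 7857 kg/m³
  beryllium: E = 301.0 GPa, ρ = 1850 kg/m³
  titanium alloy: E = 108.2 GPa, ρ = 4500 kg/m³
  beryllium: M = 163 MN·m/kg
  silicon carbide: M = 136 MN·m/kg
  CFRP laminate: M = 78.4 MN·m/kg
  borosilicate glass: M = 27.9 MN·m/kg
  alloy steel: M = 26.4 MN·m/kg
  titanium alloy: M = 24.1 MN·m/kg
  tungsten: M = 21.0 MN·m/kg
Highest index: beryllium.

beryllium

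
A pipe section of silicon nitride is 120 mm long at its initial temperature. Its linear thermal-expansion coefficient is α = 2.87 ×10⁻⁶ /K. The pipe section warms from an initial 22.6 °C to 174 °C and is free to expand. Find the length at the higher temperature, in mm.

ΔT = 174 − 22.6 = 151.4 K.
ΔL = α·L₀·ΔT = 2.87×10⁻⁶ × 120 mm × 151.4 K = 0.0521 mm.
L = L₀ + ΔL = 120 + 0.0521 = 120.05 mm.

120.05 mm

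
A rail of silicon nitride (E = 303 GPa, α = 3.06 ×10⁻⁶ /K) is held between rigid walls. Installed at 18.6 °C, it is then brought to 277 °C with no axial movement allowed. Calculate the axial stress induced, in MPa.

240 MPa

ΔT = 258.4 K. Constrained thermal stress σ = E·α·ΔT = 303.0×10³ MPa × 3.06×10⁻⁶ × 258.4 = 240 MPa (compressive).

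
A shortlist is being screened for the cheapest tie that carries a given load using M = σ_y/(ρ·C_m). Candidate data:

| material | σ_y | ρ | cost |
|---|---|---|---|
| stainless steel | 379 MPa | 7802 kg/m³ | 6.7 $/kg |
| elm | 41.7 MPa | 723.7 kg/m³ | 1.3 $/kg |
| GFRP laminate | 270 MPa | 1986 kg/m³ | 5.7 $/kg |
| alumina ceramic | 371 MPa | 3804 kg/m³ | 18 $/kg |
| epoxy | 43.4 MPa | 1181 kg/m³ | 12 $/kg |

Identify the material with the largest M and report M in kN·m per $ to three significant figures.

elm, M = 44.3 kN·m per $

Evaluate M for each candidate:
  elm: M = 44.3 kN·m per $
  GFRP laminate: M = 23.9 kN·m per $
  stainless steel: M = 7.25 kN·m per $
  alumina ceramic: M = 5.42 kN·m per $
  epoxy: M = 3.06 kN·m per $
Elm has the largest M.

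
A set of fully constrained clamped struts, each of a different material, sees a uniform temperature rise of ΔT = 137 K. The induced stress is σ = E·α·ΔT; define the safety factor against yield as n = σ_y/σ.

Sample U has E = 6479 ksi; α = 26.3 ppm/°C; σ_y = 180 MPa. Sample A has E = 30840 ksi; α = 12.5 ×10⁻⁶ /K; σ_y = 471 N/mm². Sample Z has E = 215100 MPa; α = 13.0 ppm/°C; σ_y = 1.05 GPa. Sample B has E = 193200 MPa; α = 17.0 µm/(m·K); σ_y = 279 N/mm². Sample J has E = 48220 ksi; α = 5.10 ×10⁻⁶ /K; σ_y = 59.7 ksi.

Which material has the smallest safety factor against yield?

With everything in SI (GPa, ×10⁻⁶/K, MPa):
  sample U: E = 44.67, α = 26.3, σ_y = 180.0 → σ = 161 MPa, n = 1.12
  sample A: E = 212.6, α = 12.5, σ_y = 471.0 → σ = 364 MPa, n = 1.29
  sample Z: E = 215.1, α = 13.0, σ_y = 1050 → σ = 383 MPa, n = 2.74
  sample B: E = 193.2, α = 17.0, σ_y = 279.0 → σ = 450 MPa, n = 0.620
  sample J: E = 332.5, α = 5.10, σ_y = 411.6 → σ = 232 MPa, n = 1.77
Smallest n: sample B with n = 0.620.

sample B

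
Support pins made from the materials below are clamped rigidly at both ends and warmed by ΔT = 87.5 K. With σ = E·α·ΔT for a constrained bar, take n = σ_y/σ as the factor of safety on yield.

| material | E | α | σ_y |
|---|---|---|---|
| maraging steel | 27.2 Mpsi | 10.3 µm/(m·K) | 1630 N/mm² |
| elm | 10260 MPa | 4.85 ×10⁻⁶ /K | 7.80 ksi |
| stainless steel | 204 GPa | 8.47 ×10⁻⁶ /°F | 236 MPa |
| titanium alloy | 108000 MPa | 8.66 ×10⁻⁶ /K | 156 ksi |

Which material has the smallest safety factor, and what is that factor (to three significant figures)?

stainless steel, n = 0.867

Per material, after unit conversion:
  maraging steel: E = 187.5, α = 10.3, σ_y = 1630 → σ = 169 MPa, n = 9.64
  elm: E = 10.26, α = 4.85, σ_y = 53.78 → σ = 4.35 MPa, n = 12.4
  stainless steel: E = 204.0, α = 15.2, σ_y = 236.0 → σ = 272 MPa, n = 0.867
  titanium alloy: E = 108.0, α = 8.66, σ_y = 1076 → σ = 81.8 MPa, n = 13.1
Stainless steel has the lowest safety factor, n = 0.867.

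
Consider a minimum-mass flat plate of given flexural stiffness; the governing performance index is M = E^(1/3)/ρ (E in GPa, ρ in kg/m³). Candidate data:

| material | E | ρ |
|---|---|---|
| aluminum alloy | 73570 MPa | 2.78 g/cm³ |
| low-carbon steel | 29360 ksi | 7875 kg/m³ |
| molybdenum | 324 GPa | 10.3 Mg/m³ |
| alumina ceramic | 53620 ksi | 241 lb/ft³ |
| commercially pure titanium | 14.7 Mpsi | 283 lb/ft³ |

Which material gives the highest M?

Putting every candidate on a common basis:
  aluminum alloy: E = 73.57 GPa, ρ = 2780 kg/m³
  low-carbon steel: E = 202.4 GPa, ρ = 7875 kg/m³
  molybdenum: E = 324.0 GPa, ρ = 10300 kg/m³
  alumina ceramic: E = 369.7 GPa, ρ = 3860 kg/m³
  commercially pure titanium: E = 101.4 GPa, ρ = 4533 kg/m³
  alumina ceramic: M = 1.86×10⁻³
  aluminum alloy: M = 1.51×10⁻³
  commercially pure titanium: M = 1.03×10⁻³
  low-carbon steel: M = 0.746×10⁻³
  molybdenum: M = 0.667×10⁻³
Alumina ceramic ranks first.

alumina ceramic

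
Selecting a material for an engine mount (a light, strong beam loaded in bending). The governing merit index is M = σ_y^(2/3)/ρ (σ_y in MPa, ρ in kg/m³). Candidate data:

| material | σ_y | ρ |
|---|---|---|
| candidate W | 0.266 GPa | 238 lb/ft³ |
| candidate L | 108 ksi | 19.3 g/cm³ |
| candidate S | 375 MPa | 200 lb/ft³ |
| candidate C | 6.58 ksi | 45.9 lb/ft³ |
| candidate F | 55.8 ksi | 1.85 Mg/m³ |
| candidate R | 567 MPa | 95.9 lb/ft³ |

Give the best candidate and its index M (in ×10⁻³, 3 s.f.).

Normalizing units and computing the index:
  candidate W: σ_y = 266.0 MPa, ρ = 3812 kg/m³
  candidate L: σ_y = 744.6 MPa, ρ = 19300 kg/m³
  candidate S: σ_y = 375.0 MPa, ρ = 3204 kg/m³
  candidate C: σ_y = 45.37 MPa, ρ = 735.2 kg/m³
  candidate F: σ_y = 384.7 MPa, ρ = 1850 kg/m³
  candidate R: σ_y = 567.0 MPa, ρ = 1536 kg/m³
  candidate R: M = 44.6×10⁻³
  candidate F: M = 28.6×10⁻³
  candidate C: M = 17.3×10⁻³
  candidate S: M = 16.2×10⁻³
  candidate W: M = 10.8×10⁻³
  candidate L: M = 4.26×10⁻³
Candidate R has the largest M.

candidate R, M = 44.6×10⁻³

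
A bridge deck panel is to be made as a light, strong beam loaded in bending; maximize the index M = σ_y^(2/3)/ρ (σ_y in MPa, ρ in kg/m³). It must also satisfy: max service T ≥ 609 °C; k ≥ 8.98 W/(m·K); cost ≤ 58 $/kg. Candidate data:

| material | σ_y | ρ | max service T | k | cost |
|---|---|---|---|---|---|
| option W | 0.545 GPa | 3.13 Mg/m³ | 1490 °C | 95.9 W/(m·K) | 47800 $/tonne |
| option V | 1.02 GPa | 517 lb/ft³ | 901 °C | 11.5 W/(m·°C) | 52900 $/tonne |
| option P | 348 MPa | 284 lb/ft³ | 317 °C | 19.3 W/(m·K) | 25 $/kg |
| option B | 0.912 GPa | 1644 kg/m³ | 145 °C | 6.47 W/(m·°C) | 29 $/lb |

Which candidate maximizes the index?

Screen on constraints: max service T ≥ 609 °C; k ≥ 8.98 W/(m·K); cost ≤ 58 $/kg. Survivors: option W, option V.
In SI units:
  option W: σ_y = 545.0 MPa, ρ = 3130 kg/m³
  option V: σ_y = 1020 MPa, ρ = 8282 kg/m³
  option W: M = 21.3×10⁻³
  option V: M = 12.2×10⁻³
Option W ranks first.

option W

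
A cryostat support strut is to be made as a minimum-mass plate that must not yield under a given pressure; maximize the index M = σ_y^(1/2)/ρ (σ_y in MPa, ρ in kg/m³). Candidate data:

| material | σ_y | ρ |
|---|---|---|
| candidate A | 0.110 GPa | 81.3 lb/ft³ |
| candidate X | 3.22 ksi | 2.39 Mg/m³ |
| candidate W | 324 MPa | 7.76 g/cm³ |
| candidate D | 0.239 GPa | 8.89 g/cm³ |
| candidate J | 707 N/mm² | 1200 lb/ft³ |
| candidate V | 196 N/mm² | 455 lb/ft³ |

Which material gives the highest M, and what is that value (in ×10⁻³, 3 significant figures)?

In SI units:
  candidate A: σ_y = 110.0 MPa, ρ = 1302 kg/m³
  candidate X: σ_y = 22.20 MPa, ρ = 2390 kg/m³
  candidate W: σ_y = 324.0 MPa, ρ = 7760 kg/m³
  candidate D: σ_y = 239.0 MPa, ρ = 8890 kg/m³
  candidate J: σ_y = 707.0 MPa, ρ = 19220 kg/m³
  candidate V: σ_y = 196.0 MPa, ρ = 7288 kg/m³
  candidate A: M = 8.05×10⁻³
  candidate W: M = 2.32×10⁻³
  candidate X: M = 1.97×10⁻³
  candidate V: M = 1.92×10⁻³
  candidate D: M = 1.74×10⁻³
  candidate J: M = 1.38×10⁻³
Candidate A ranks first.

candidate A, M = 8.05×10⁻³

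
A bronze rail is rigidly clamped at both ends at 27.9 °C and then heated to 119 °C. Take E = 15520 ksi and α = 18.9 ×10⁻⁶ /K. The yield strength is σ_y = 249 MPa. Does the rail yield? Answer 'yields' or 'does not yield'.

E = 15520 ksi = 107.0 GPa.
ΔT = 91.10 K. Constrained thermal stress σ = E·α·ΔT = 107.0×10³ MPa × 18.9×10⁻⁶ × 91.10 = 184 MPa (compressive).
Compare to σ_y = 249 MPa: σ < σ_y, so it does not yield.

does not yield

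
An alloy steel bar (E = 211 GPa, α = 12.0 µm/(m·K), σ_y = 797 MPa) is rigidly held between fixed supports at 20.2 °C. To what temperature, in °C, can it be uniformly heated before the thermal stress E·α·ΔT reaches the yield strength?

E·α·ΔT = 797.0 MPa ⇒ ΔT = 797.0 / (211.0×10³ × 12.0×10⁻⁶) = 314.8 K.
T = 20.2 + 314.8 = 335.0 °C.

335 °C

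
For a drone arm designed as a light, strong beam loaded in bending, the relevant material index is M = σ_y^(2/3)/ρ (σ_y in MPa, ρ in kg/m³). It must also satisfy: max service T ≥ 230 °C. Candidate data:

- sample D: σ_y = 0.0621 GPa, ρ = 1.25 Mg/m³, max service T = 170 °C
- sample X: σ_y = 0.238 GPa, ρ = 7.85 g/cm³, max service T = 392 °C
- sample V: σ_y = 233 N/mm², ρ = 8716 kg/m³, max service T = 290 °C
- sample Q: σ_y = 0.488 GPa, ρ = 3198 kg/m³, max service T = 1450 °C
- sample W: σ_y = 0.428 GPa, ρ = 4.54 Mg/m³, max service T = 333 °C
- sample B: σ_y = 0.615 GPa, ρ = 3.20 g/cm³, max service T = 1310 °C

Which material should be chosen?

sample B

Screen on constraints: max service T ≥ 230 °C. Survivors: sample X, sample V, sample Q, sample W, sample B.
Putting every candidate on a common basis:
  sample X: σ_y = 238.0 MPa, ρ = 7850 kg/m³
  sample V: σ_y = 233.0 MPa, ρ = 8716 kg/m³
  sample Q: σ_y = 488.0 MPa, ρ = 3198 kg/m³
  sample W: σ_y = 428.0 MPa, ρ = 4540 kg/m³
  sample B: σ_y = 615.0 MPa, ρ = 3200 kg/m³
  sample B: M = 22.6×10⁻³
  sample Q: M = 19.4×10⁻³
  sample W: M = 12.5×10⁻³
  sample X: M = 4.89×10⁻³
  sample V: M = 4.34×10⁻³
Sample B ranks first.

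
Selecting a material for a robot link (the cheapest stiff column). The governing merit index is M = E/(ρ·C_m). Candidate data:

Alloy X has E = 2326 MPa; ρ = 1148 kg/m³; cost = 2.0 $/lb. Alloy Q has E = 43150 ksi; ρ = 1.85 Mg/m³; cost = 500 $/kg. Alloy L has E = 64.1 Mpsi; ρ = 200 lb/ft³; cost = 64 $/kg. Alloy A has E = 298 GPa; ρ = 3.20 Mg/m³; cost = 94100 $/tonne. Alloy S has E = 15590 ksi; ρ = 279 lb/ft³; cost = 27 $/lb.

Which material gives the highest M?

In SI units:
  alloy X: E = 2.326 GPa, ρ = 1148 kg/m³, cost = 4.409 $/kg
  alloy Q: E = 297.5 GPa, ρ = 1850 kg/m³, cost = 500.0 $/kg
  alloy L: E = 442.0 GPa, ρ = 3204 kg/m³, cost = 64.00 $/kg
  alloy A: E = 298.0 GPa, ρ = 3200 kg/m³, cost = 94.10 $/kg
  alloy S: E = 107.5 GPa, ρ = 4469 kg/m³, cost = 59.52 $/kg
  alloy L: M = 2.16 MN·m per $
  alloy A: M = 0.990 MN·m per $
  alloy X: M = 0.460 MN·m per $
  alloy S: M = 0.404 MN·m per $
  alloy Q: M = 0.322 MN·m per $
Alloy L has the largest M.

alloy L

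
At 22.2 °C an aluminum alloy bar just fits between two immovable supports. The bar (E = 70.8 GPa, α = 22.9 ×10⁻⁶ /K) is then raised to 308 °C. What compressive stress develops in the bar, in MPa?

ΔT = 285.8 K. Constrained thermal stress σ = E·α·ΔT = 70.80×10³ MPa × 22.9×10⁻⁶ × 285.8 = 463 MPa (compressive).

463 MPa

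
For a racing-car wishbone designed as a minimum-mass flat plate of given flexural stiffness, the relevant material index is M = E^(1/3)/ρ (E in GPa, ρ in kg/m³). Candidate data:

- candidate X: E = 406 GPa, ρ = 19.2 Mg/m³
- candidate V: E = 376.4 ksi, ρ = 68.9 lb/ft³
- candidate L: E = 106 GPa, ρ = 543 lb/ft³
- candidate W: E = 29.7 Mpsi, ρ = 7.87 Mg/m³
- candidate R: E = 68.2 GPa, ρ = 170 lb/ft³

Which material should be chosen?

Convert each candidate to consistent units, then evaluate M:
  candidate X: E = 406.0 GPa, ρ = 19200 kg/m³
  candidate V: E = 2.595 GPa, ρ = 1104 kg/m³
  candidate L: E = 106.0 GPa, ρ = 8698 kg/m³
  candidate W: E = 204.8 GPa, ρ = 7870 kg/m³
  candidate R: E = 68.20 GPa, ρ = 2723 kg/m³
  candidate R: M = 1.50×10⁻³
  candidate V: M = 1.25×10⁻³
  candidate W: M = 0.749×10⁻³
  candidate L: M = 0.544×10⁻³
  candidate X: M = 0.386×10⁻³
Highest index: candidate R.

candidate R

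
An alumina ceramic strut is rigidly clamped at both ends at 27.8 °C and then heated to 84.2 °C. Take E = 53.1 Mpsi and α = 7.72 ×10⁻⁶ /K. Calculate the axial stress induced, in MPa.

159 MPa

E = 53.1 Mpsi = 366.1 GPa.
ΔT = 56.40 K. Constrained thermal stress σ = E·α·ΔT = 366.1×10³ MPa × 7.72×10⁻⁶ × 56.40 = 159 MPa (compressive).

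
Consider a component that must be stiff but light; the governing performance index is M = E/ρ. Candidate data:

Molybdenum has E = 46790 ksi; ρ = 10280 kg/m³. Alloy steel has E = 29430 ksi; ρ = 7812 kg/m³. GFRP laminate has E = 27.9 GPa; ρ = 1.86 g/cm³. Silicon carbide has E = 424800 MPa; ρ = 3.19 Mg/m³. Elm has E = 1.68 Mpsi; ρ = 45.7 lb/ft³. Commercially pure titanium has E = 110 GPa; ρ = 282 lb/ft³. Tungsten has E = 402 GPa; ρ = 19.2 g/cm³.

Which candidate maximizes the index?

silicon carbide

Putting every candidate on a common basis:
  molybdenum: E = 322.6 GPa, ρ = 10280 kg/m³
  alloy steel: E = 202.9 GPa, ρ = 7812 kg/m³
  GFRP laminate: E = 27.90 GPa, ρ = 1860 kg/m³
  silicon carbide: E = 424.8 GPa, ρ = 3190 kg/m³
  elm: E = 11.58 GPa, ρ = 732.0 kg/m³
  commercially pure titanium: E = 110.0 GPa, ρ = 4517 kg/m³
  tungsten: E = 402.0 GPa, ρ = 19200 kg/m³
  silicon carbide: M = 133 MN·m/kg
  molybdenum: M = 31.4 MN·m/kg
  alloy steel: M = 26.0 MN·m/kg
  commercially pure titanium: M = 24.4 MN·m/kg
  tungsten: M = 20.9 MN·m/kg
  elm: M = 15.8 MN·m/kg
  GFRP laminate: M = 15.0 MN·m/kg
Silicon carbide ranks first.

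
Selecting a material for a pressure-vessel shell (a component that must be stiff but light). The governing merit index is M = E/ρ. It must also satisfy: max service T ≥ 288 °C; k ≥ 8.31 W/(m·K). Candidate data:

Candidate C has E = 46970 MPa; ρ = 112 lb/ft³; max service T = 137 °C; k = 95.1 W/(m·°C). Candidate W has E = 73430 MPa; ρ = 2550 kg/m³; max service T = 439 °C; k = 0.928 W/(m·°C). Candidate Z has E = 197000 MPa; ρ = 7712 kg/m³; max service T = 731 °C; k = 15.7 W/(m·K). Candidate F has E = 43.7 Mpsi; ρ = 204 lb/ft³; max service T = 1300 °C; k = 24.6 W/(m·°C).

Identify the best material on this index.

candidate F

Screen on constraints: max service T ≥ 288 °C; k ≥ 8.31 W/(m·K). Survivors: candidate Z, candidate F.
After converting to SI:
  candidate Z: E = 197.0 GPa, ρ = 7712 kg/m³
  candidate F: E = 301.3 GPa, ρ = 3268 kg/m³
  candidate F: M = 92.2 MN·m/kg
  candidate Z: M = 25.5 MN·m/kg
Candidate F has the largest M.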